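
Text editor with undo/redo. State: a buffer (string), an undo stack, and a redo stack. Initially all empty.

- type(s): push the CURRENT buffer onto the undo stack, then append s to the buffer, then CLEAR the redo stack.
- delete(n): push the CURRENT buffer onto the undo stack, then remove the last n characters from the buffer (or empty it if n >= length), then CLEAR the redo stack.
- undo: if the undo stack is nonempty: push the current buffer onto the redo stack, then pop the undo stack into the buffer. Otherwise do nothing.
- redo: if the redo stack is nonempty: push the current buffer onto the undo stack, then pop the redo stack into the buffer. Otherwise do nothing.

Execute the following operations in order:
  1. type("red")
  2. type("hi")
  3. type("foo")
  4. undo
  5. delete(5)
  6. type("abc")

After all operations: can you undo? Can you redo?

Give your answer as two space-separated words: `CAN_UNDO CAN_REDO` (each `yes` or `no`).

Answer: yes no

Derivation:
After op 1 (type): buf='red' undo_depth=1 redo_depth=0
After op 2 (type): buf='redhi' undo_depth=2 redo_depth=0
After op 3 (type): buf='redhifoo' undo_depth=3 redo_depth=0
After op 4 (undo): buf='redhi' undo_depth=2 redo_depth=1
After op 5 (delete): buf='(empty)' undo_depth=3 redo_depth=0
After op 6 (type): buf='abc' undo_depth=4 redo_depth=0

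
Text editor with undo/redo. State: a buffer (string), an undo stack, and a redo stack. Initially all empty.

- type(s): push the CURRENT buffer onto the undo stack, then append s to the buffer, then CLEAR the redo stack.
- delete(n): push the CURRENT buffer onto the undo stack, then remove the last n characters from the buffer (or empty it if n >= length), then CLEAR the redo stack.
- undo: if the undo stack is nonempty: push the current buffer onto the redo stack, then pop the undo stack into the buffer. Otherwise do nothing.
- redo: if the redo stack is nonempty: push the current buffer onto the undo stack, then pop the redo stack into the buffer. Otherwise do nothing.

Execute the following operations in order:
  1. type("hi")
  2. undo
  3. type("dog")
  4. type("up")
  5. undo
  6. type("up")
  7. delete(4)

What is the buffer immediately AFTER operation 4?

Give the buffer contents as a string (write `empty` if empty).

After op 1 (type): buf='hi' undo_depth=1 redo_depth=0
After op 2 (undo): buf='(empty)' undo_depth=0 redo_depth=1
After op 3 (type): buf='dog' undo_depth=1 redo_depth=0
After op 4 (type): buf='dogup' undo_depth=2 redo_depth=0

Answer: dogup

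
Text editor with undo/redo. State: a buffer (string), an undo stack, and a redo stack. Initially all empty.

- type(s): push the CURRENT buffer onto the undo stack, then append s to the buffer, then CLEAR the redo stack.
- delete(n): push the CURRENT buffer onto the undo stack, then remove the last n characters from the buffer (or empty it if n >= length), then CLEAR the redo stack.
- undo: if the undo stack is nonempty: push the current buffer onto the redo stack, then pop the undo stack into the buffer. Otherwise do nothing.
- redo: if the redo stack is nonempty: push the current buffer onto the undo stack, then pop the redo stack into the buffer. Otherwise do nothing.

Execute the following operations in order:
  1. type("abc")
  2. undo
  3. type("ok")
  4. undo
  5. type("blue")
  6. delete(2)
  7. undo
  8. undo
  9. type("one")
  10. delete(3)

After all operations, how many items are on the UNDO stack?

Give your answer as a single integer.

After op 1 (type): buf='abc' undo_depth=1 redo_depth=0
After op 2 (undo): buf='(empty)' undo_depth=0 redo_depth=1
After op 3 (type): buf='ok' undo_depth=1 redo_depth=0
After op 4 (undo): buf='(empty)' undo_depth=0 redo_depth=1
After op 5 (type): buf='blue' undo_depth=1 redo_depth=0
After op 6 (delete): buf='bl' undo_depth=2 redo_depth=0
After op 7 (undo): buf='blue' undo_depth=1 redo_depth=1
After op 8 (undo): buf='(empty)' undo_depth=0 redo_depth=2
After op 9 (type): buf='one' undo_depth=1 redo_depth=0
After op 10 (delete): buf='(empty)' undo_depth=2 redo_depth=0

Answer: 2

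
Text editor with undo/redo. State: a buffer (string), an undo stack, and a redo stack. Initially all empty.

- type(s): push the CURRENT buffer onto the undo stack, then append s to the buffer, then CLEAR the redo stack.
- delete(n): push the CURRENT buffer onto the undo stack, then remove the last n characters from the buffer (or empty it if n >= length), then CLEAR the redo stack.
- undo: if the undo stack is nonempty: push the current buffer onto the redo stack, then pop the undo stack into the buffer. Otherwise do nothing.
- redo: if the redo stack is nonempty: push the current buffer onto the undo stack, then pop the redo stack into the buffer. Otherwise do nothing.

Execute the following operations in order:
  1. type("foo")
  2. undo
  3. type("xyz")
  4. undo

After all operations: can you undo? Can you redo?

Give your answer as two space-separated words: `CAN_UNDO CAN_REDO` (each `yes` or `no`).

Answer: no yes

Derivation:
After op 1 (type): buf='foo' undo_depth=1 redo_depth=0
After op 2 (undo): buf='(empty)' undo_depth=0 redo_depth=1
After op 3 (type): buf='xyz' undo_depth=1 redo_depth=0
After op 4 (undo): buf='(empty)' undo_depth=0 redo_depth=1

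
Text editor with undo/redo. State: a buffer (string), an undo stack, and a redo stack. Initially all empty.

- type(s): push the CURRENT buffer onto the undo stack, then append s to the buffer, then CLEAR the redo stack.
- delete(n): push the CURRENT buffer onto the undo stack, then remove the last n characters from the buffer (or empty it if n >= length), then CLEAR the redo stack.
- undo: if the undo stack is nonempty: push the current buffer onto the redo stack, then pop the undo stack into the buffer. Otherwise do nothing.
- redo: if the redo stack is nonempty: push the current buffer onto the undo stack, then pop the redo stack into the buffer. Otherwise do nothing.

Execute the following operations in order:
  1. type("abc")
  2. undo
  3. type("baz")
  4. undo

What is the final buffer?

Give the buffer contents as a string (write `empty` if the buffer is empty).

Answer: empty

Derivation:
After op 1 (type): buf='abc' undo_depth=1 redo_depth=0
After op 2 (undo): buf='(empty)' undo_depth=0 redo_depth=1
After op 3 (type): buf='baz' undo_depth=1 redo_depth=0
After op 4 (undo): buf='(empty)' undo_depth=0 redo_depth=1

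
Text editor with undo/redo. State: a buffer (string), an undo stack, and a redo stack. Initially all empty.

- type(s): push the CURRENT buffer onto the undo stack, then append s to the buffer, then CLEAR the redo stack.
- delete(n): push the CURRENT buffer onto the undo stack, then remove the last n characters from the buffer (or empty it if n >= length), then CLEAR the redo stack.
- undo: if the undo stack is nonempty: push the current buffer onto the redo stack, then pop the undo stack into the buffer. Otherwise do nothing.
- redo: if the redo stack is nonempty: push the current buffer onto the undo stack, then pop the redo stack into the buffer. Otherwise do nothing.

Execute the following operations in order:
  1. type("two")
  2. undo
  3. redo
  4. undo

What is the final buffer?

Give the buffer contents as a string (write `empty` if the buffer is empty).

Answer: empty

Derivation:
After op 1 (type): buf='two' undo_depth=1 redo_depth=0
After op 2 (undo): buf='(empty)' undo_depth=0 redo_depth=1
After op 3 (redo): buf='two' undo_depth=1 redo_depth=0
After op 4 (undo): buf='(empty)' undo_depth=0 redo_depth=1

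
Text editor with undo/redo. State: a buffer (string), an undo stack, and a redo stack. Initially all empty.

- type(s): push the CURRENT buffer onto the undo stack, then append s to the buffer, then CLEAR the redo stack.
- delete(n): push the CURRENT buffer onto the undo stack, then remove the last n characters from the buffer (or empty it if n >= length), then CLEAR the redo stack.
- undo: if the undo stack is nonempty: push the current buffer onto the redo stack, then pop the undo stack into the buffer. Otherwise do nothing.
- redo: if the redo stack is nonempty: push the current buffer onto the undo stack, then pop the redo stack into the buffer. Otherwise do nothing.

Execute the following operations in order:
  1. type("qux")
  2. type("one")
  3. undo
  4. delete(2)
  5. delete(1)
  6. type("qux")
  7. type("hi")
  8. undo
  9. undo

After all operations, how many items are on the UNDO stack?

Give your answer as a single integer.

After op 1 (type): buf='qux' undo_depth=1 redo_depth=0
After op 2 (type): buf='quxone' undo_depth=2 redo_depth=0
After op 3 (undo): buf='qux' undo_depth=1 redo_depth=1
After op 4 (delete): buf='q' undo_depth=2 redo_depth=0
After op 5 (delete): buf='(empty)' undo_depth=3 redo_depth=0
After op 6 (type): buf='qux' undo_depth=4 redo_depth=0
After op 7 (type): buf='quxhi' undo_depth=5 redo_depth=0
After op 8 (undo): buf='qux' undo_depth=4 redo_depth=1
After op 9 (undo): buf='(empty)' undo_depth=3 redo_depth=2

Answer: 3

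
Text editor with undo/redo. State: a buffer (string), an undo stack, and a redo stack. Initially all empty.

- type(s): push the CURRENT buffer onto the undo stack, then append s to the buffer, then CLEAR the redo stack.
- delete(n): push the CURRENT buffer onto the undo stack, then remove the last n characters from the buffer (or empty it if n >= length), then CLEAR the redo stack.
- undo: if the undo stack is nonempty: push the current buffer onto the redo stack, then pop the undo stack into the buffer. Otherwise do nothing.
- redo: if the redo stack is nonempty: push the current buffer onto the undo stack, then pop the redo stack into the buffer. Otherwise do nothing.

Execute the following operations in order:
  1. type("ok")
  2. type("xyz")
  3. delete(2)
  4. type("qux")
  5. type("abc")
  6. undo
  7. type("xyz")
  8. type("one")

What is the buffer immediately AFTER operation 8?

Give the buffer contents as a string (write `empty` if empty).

Answer: okxquxxyzone

Derivation:
After op 1 (type): buf='ok' undo_depth=1 redo_depth=0
After op 2 (type): buf='okxyz' undo_depth=2 redo_depth=0
After op 3 (delete): buf='okx' undo_depth=3 redo_depth=0
After op 4 (type): buf='okxqux' undo_depth=4 redo_depth=0
After op 5 (type): buf='okxquxabc' undo_depth=5 redo_depth=0
After op 6 (undo): buf='okxqux' undo_depth=4 redo_depth=1
After op 7 (type): buf='okxquxxyz' undo_depth=5 redo_depth=0
After op 8 (type): buf='okxquxxyzone' undo_depth=6 redo_depth=0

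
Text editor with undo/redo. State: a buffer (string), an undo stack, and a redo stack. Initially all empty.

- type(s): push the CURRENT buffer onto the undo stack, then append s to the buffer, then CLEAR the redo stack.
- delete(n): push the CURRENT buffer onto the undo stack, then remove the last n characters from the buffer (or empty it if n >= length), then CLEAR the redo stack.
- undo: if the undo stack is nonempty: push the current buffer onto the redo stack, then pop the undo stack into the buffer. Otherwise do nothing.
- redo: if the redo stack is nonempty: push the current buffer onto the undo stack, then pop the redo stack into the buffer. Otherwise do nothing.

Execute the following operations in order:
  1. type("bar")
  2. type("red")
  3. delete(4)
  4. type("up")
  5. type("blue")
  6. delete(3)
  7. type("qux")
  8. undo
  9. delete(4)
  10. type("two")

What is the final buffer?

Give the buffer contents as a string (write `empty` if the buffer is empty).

Answer: btwo

Derivation:
After op 1 (type): buf='bar' undo_depth=1 redo_depth=0
After op 2 (type): buf='barred' undo_depth=2 redo_depth=0
After op 3 (delete): buf='ba' undo_depth=3 redo_depth=0
After op 4 (type): buf='baup' undo_depth=4 redo_depth=0
After op 5 (type): buf='baupblue' undo_depth=5 redo_depth=0
After op 6 (delete): buf='baupb' undo_depth=6 redo_depth=0
After op 7 (type): buf='baupbqux' undo_depth=7 redo_depth=0
After op 8 (undo): buf='baupb' undo_depth=6 redo_depth=1
After op 9 (delete): buf='b' undo_depth=7 redo_depth=0
After op 10 (type): buf='btwo' undo_depth=8 redo_depth=0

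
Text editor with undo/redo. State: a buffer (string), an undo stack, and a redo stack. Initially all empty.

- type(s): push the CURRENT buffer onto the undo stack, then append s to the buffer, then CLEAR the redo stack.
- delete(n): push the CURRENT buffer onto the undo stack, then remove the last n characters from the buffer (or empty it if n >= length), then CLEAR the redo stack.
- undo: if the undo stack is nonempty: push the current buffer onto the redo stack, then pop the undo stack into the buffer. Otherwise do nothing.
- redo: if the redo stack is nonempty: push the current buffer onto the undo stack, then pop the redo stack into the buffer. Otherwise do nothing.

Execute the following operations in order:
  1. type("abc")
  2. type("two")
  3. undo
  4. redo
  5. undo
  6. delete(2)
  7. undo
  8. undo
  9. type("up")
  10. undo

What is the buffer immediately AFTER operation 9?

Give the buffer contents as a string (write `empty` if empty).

After op 1 (type): buf='abc' undo_depth=1 redo_depth=0
After op 2 (type): buf='abctwo' undo_depth=2 redo_depth=0
After op 3 (undo): buf='abc' undo_depth=1 redo_depth=1
After op 4 (redo): buf='abctwo' undo_depth=2 redo_depth=0
After op 5 (undo): buf='abc' undo_depth=1 redo_depth=1
After op 6 (delete): buf='a' undo_depth=2 redo_depth=0
After op 7 (undo): buf='abc' undo_depth=1 redo_depth=1
After op 8 (undo): buf='(empty)' undo_depth=0 redo_depth=2
After op 9 (type): buf='up' undo_depth=1 redo_depth=0

Answer: up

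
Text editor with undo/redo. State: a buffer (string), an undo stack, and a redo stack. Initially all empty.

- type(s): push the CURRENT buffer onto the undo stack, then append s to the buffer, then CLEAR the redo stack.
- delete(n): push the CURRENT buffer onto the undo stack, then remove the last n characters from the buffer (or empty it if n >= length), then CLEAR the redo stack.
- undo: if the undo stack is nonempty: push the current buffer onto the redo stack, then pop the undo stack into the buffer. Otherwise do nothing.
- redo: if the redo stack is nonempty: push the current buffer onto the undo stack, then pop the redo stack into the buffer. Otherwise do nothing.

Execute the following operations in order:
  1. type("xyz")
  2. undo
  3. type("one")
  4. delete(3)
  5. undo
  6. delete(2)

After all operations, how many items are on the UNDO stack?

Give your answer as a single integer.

Answer: 2

Derivation:
After op 1 (type): buf='xyz' undo_depth=1 redo_depth=0
After op 2 (undo): buf='(empty)' undo_depth=0 redo_depth=1
After op 3 (type): buf='one' undo_depth=1 redo_depth=0
After op 4 (delete): buf='(empty)' undo_depth=2 redo_depth=0
After op 5 (undo): buf='one' undo_depth=1 redo_depth=1
After op 6 (delete): buf='o' undo_depth=2 redo_depth=0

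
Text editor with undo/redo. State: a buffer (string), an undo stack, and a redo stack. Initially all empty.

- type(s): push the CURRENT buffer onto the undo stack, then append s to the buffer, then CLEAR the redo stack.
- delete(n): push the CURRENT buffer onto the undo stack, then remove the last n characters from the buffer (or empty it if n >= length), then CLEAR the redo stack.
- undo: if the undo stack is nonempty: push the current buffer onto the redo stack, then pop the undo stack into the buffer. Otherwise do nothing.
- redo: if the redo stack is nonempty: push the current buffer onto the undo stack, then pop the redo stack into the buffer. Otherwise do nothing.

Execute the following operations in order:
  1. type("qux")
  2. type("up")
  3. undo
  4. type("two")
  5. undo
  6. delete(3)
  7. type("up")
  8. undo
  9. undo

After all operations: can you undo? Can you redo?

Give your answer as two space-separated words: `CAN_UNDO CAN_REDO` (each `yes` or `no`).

Answer: yes yes

Derivation:
After op 1 (type): buf='qux' undo_depth=1 redo_depth=0
After op 2 (type): buf='quxup' undo_depth=2 redo_depth=0
After op 3 (undo): buf='qux' undo_depth=1 redo_depth=1
After op 4 (type): buf='quxtwo' undo_depth=2 redo_depth=0
After op 5 (undo): buf='qux' undo_depth=1 redo_depth=1
After op 6 (delete): buf='(empty)' undo_depth=2 redo_depth=0
After op 7 (type): buf='up' undo_depth=3 redo_depth=0
After op 8 (undo): buf='(empty)' undo_depth=2 redo_depth=1
After op 9 (undo): buf='qux' undo_depth=1 redo_depth=2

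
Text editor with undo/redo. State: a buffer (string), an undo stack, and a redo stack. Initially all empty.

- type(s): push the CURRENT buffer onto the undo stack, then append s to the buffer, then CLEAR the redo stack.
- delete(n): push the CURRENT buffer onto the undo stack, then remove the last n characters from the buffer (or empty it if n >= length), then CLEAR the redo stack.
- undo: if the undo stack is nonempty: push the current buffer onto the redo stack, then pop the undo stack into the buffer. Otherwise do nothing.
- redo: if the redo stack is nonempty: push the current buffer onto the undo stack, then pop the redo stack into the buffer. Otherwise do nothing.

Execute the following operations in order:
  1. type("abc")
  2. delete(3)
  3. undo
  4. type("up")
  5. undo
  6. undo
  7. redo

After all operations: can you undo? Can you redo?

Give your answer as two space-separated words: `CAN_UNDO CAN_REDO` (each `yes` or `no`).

Answer: yes yes

Derivation:
After op 1 (type): buf='abc' undo_depth=1 redo_depth=0
After op 2 (delete): buf='(empty)' undo_depth=2 redo_depth=0
After op 3 (undo): buf='abc' undo_depth=1 redo_depth=1
After op 4 (type): buf='abcup' undo_depth=2 redo_depth=0
After op 5 (undo): buf='abc' undo_depth=1 redo_depth=1
After op 6 (undo): buf='(empty)' undo_depth=0 redo_depth=2
After op 7 (redo): buf='abc' undo_depth=1 redo_depth=1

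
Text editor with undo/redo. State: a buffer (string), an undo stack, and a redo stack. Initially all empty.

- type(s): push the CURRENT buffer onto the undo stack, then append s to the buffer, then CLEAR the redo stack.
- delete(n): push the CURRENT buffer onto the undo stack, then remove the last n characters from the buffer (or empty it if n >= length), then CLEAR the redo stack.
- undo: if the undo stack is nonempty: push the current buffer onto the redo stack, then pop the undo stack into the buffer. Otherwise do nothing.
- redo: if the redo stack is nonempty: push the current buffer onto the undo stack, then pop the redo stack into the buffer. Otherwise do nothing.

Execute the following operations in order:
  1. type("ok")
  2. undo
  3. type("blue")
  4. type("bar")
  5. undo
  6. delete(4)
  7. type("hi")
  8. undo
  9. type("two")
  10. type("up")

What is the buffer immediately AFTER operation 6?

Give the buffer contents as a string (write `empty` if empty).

Answer: empty

Derivation:
After op 1 (type): buf='ok' undo_depth=1 redo_depth=0
After op 2 (undo): buf='(empty)' undo_depth=0 redo_depth=1
After op 3 (type): buf='blue' undo_depth=1 redo_depth=0
After op 4 (type): buf='bluebar' undo_depth=2 redo_depth=0
After op 5 (undo): buf='blue' undo_depth=1 redo_depth=1
After op 6 (delete): buf='(empty)' undo_depth=2 redo_depth=0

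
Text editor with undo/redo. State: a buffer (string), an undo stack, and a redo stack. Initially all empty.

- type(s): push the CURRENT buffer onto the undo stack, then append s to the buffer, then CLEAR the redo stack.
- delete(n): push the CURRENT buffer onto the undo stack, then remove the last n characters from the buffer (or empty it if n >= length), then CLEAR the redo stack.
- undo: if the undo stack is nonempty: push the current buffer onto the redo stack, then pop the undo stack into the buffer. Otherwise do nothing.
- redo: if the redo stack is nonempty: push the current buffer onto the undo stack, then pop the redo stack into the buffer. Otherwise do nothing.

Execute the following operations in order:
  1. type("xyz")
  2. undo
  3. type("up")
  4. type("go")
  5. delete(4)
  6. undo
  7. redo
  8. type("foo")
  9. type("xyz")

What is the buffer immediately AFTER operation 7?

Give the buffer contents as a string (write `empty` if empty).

After op 1 (type): buf='xyz' undo_depth=1 redo_depth=0
After op 2 (undo): buf='(empty)' undo_depth=0 redo_depth=1
After op 3 (type): buf='up' undo_depth=1 redo_depth=0
After op 4 (type): buf='upgo' undo_depth=2 redo_depth=0
After op 5 (delete): buf='(empty)' undo_depth=3 redo_depth=0
After op 6 (undo): buf='upgo' undo_depth=2 redo_depth=1
After op 7 (redo): buf='(empty)' undo_depth=3 redo_depth=0

Answer: empty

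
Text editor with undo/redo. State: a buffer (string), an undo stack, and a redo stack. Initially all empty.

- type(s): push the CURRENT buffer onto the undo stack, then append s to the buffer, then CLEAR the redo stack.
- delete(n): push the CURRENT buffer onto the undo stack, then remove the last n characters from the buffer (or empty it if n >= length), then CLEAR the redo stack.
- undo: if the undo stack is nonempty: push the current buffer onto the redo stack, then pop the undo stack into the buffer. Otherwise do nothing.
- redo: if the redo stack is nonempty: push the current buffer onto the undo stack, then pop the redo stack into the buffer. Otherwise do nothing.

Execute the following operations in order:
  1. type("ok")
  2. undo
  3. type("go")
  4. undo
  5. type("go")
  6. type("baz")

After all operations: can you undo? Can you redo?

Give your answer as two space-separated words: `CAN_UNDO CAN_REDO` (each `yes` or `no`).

After op 1 (type): buf='ok' undo_depth=1 redo_depth=0
After op 2 (undo): buf='(empty)' undo_depth=0 redo_depth=1
After op 3 (type): buf='go' undo_depth=1 redo_depth=0
After op 4 (undo): buf='(empty)' undo_depth=0 redo_depth=1
After op 5 (type): buf='go' undo_depth=1 redo_depth=0
After op 6 (type): buf='gobaz' undo_depth=2 redo_depth=0

Answer: yes no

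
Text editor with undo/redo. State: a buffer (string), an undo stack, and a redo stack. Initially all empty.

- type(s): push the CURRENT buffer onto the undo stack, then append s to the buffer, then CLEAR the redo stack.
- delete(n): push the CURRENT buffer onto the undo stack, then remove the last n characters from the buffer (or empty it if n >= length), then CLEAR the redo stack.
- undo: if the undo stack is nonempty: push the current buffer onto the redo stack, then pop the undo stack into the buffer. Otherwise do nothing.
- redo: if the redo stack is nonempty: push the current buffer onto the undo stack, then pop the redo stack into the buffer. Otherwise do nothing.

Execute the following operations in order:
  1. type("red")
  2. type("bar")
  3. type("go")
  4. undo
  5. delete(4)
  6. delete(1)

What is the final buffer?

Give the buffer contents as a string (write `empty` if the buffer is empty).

Answer: r

Derivation:
After op 1 (type): buf='red' undo_depth=1 redo_depth=0
After op 2 (type): buf='redbar' undo_depth=2 redo_depth=0
After op 3 (type): buf='redbargo' undo_depth=3 redo_depth=0
After op 4 (undo): buf='redbar' undo_depth=2 redo_depth=1
After op 5 (delete): buf='re' undo_depth=3 redo_depth=0
After op 6 (delete): buf='r' undo_depth=4 redo_depth=0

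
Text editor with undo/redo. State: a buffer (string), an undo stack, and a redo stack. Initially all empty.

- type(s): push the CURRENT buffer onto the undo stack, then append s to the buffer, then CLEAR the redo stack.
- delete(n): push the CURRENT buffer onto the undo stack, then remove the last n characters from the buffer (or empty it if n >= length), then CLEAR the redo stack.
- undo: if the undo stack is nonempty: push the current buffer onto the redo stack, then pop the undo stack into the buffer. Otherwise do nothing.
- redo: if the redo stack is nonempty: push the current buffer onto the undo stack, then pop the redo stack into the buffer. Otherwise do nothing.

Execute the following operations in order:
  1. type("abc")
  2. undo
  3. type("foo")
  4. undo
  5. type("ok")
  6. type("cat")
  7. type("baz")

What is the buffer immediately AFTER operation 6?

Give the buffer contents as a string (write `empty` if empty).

Answer: okcat

Derivation:
After op 1 (type): buf='abc' undo_depth=1 redo_depth=0
After op 2 (undo): buf='(empty)' undo_depth=0 redo_depth=1
After op 3 (type): buf='foo' undo_depth=1 redo_depth=0
After op 4 (undo): buf='(empty)' undo_depth=0 redo_depth=1
After op 5 (type): buf='ok' undo_depth=1 redo_depth=0
After op 6 (type): buf='okcat' undo_depth=2 redo_depth=0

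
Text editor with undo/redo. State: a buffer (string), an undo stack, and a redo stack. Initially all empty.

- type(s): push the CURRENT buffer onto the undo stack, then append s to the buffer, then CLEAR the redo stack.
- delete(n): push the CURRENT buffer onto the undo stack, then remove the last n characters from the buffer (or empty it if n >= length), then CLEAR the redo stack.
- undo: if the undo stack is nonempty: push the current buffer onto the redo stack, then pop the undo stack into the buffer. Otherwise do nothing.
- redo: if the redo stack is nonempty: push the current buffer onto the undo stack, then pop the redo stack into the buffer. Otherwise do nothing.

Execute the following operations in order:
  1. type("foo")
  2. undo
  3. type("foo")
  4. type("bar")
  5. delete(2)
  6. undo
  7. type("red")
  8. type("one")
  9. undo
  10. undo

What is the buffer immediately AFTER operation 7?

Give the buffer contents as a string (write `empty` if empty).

After op 1 (type): buf='foo' undo_depth=1 redo_depth=0
After op 2 (undo): buf='(empty)' undo_depth=0 redo_depth=1
After op 3 (type): buf='foo' undo_depth=1 redo_depth=0
After op 4 (type): buf='foobar' undo_depth=2 redo_depth=0
After op 5 (delete): buf='foob' undo_depth=3 redo_depth=0
After op 6 (undo): buf='foobar' undo_depth=2 redo_depth=1
After op 7 (type): buf='foobarred' undo_depth=3 redo_depth=0

Answer: foobarred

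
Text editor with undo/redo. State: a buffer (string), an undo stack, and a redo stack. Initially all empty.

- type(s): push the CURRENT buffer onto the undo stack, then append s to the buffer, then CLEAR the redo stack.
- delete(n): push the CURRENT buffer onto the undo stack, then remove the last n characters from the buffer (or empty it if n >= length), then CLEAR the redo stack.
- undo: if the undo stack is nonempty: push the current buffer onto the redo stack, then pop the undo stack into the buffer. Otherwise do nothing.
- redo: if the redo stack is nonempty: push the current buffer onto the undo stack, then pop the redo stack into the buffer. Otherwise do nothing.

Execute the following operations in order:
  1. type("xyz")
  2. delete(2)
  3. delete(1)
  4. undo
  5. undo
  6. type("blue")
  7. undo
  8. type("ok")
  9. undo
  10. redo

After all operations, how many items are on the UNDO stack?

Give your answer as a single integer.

After op 1 (type): buf='xyz' undo_depth=1 redo_depth=0
After op 2 (delete): buf='x' undo_depth=2 redo_depth=0
After op 3 (delete): buf='(empty)' undo_depth=3 redo_depth=0
After op 4 (undo): buf='x' undo_depth=2 redo_depth=1
After op 5 (undo): buf='xyz' undo_depth=1 redo_depth=2
After op 6 (type): buf='xyzblue' undo_depth=2 redo_depth=0
After op 7 (undo): buf='xyz' undo_depth=1 redo_depth=1
After op 8 (type): buf='xyzok' undo_depth=2 redo_depth=0
After op 9 (undo): buf='xyz' undo_depth=1 redo_depth=1
After op 10 (redo): buf='xyzok' undo_depth=2 redo_depth=0

Answer: 2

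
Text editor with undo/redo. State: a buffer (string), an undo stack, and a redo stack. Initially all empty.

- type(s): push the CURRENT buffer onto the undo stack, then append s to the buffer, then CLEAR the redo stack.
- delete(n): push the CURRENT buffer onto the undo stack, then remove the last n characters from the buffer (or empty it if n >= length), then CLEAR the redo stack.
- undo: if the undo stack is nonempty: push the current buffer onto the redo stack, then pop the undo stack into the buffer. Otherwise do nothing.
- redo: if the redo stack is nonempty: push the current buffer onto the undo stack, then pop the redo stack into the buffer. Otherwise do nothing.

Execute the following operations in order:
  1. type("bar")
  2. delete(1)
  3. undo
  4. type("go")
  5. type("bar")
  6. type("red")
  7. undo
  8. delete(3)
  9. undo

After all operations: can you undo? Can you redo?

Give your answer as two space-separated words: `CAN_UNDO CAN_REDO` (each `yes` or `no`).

After op 1 (type): buf='bar' undo_depth=1 redo_depth=0
After op 2 (delete): buf='ba' undo_depth=2 redo_depth=0
After op 3 (undo): buf='bar' undo_depth=1 redo_depth=1
After op 4 (type): buf='bargo' undo_depth=2 redo_depth=0
After op 5 (type): buf='bargobar' undo_depth=3 redo_depth=0
After op 6 (type): buf='bargobarred' undo_depth=4 redo_depth=0
After op 7 (undo): buf='bargobar' undo_depth=3 redo_depth=1
After op 8 (delete): buf='bargo' undo_depth=4 redo_depth=0
After op 9 (undo): buf='bargobar' undo_depth=3 redo_depth=1

Answer: yes yes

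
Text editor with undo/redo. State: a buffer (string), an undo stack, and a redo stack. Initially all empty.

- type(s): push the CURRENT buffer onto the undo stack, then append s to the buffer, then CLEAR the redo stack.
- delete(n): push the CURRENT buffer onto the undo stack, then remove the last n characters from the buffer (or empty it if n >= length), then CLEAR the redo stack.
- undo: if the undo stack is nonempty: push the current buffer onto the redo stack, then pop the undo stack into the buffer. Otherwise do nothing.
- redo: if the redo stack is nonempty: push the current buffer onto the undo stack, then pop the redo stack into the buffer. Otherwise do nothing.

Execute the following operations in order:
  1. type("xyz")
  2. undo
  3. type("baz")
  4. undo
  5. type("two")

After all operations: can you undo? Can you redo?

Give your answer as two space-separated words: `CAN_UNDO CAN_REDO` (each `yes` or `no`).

After op 1 (type): buf='xyz' undo_depth=1 redo_depth=0
After op 2 (undo): buf='(empty)' undo_depth=0 redo_depth=1
After op 3 (type): buf='baz' undo_depth=1 redo_depth=0
After op 4 (undo): buf='(empty)' undo_depth=0 redo_depth=1
After op 5 (type): buf='two' undo_depth=1 redo_depth=0

Answer: yes no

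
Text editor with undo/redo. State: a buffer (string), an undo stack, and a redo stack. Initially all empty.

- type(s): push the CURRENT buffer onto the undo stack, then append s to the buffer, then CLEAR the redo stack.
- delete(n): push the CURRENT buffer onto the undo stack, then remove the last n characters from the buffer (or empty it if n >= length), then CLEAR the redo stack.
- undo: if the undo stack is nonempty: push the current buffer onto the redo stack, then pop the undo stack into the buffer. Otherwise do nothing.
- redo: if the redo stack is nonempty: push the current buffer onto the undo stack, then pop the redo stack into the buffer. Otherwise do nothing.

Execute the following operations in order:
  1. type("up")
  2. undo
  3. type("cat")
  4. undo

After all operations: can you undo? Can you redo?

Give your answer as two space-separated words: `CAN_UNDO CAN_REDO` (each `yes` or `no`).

After op 1 (type): buf='up' undo_depth=1 redo_depth=0
After op 2 (undo): buf='(empty)' undo_depth=0 redo_depth=1
After op 3 (type): buf='cat' undo_depth=1 redo_depth=0
After op 4 (undo): buf='(empty)' undo_depth=0 redo_depth=1

Answer: no yes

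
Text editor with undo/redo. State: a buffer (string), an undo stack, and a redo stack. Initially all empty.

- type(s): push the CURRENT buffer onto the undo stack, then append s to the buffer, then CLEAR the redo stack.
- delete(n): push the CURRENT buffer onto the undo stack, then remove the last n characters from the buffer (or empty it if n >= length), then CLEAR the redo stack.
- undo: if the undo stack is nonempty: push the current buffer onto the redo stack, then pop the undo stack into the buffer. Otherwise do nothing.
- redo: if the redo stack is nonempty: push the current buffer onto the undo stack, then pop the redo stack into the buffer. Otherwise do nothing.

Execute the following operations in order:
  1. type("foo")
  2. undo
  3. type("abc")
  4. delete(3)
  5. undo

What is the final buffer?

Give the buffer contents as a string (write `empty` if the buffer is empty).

After op 1 (type): buf='foo' undo_depth=1 redo_depth=0
After op 2 (undo): buf='(empty)' undo_depth=0 redo_depth=1
After op 3 (type): buf='abc' undo_depth=1 redo_depth=0
After op 4 (delete): buf='(empty)' undo_depth=2 redo_depth=0
After op 5 (undo): buf='abc' undo_depth=1 redo_depth=1

Answer: abc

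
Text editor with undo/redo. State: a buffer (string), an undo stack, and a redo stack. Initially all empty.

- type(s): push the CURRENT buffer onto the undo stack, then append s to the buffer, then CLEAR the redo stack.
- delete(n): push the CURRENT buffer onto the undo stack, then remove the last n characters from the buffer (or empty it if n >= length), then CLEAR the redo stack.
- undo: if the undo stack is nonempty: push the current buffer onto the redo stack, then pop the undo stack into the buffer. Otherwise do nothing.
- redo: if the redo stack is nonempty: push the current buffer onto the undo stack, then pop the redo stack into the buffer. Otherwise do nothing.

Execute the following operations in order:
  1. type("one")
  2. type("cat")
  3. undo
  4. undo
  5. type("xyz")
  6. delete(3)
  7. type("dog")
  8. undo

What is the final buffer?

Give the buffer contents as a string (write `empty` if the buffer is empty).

After op 1 (type): buf='one' undo_depth=1 redo_depth=0
After op 2 (type): buf='onecat' undo_depth=2 redo_depth=0
After op 3 (undo): buf='one' undo_depth=1 redo_depth=1
After op 4 (undo): buf='(empty)' undo_depth=0 redo_depth=2
After op 5 (type): buf='xyz' undo_depth=1 redo_depth=0
After op 6 (delete): buf='(empty)' undo_depth=2 redo_depth=0
After op 7 (type): buf='dog' undo_depth=3 redo_depth=0
After op 8 (undo): buf='(empty)' undo_depth=2 redo_depth=1

Answer: empty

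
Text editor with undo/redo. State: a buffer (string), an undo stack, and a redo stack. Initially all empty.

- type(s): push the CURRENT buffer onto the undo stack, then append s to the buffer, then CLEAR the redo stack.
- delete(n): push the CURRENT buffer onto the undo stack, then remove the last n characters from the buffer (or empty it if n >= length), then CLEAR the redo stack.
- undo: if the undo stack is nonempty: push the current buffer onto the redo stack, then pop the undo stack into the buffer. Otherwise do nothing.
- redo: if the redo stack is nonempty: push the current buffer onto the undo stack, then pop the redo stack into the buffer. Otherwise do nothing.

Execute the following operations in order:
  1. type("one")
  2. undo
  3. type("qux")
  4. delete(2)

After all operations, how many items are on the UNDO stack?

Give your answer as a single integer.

Answer: 2

Derivation:
After op 1 (type): buf='one' undo_depth=1 redo_depth=0
After op 2 (undo): buf='(empty)' undo_depth=0 redo_depth=1
After op 3 (type): buf='qux' undo_depth=1 redo_depth=0
After op 4 (delete): buf='q' undo_depth=2 redo_depth=0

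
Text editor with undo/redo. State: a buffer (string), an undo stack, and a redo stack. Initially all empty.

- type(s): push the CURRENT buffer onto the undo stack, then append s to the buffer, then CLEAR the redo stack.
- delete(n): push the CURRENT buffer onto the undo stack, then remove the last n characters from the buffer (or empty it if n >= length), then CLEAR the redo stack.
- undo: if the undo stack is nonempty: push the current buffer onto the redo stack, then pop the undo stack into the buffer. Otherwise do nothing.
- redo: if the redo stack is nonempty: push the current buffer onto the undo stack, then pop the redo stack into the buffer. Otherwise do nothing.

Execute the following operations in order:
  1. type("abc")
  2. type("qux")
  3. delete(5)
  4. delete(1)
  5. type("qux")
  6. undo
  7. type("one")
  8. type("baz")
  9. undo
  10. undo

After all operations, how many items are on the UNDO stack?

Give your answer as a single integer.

After op 1 (type): buf='abc' undo_depth=1 redo_depth=0
After op 2 (type): buf='abcqux' undo_depth=2 redo_depth=0
After op 3 (delete): buf='a' undo_depth=3 redo_depth=0
After op 4 (delete): buf='(empty)' undo_depth=4 redo_depth=0
After op 5 (type): buf='qux' undo_depth=5 redo_depth=0
After op 6 (undo): buf='(empty)' undo_depth=4 redo_depth=1
After op 7 (type): buf='one' undo_depth=5 redo_depth=0
After op 8 (type): buf='onebaz' undo_depth=6 redo_depth=0
After op 9 (undo): buf='one' undo_depth=5 redo_depth=1
After op 10 (undo): buf='(empty)' undo_depth=4 redo_depth=2

Answer: 4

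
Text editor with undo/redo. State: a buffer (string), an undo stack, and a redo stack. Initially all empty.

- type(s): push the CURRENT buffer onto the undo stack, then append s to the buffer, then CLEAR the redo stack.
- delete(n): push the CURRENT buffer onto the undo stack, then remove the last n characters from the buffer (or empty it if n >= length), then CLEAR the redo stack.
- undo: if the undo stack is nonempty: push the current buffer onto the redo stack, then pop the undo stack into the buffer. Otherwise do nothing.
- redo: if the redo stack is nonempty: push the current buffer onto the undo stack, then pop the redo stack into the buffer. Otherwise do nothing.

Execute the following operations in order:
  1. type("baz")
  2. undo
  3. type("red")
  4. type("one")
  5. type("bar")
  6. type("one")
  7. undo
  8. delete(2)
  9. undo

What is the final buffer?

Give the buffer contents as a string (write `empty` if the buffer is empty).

Answer: redonebar

Derivation:
After op 1 (type): buf='baz' undo_depth=1 redo_depth=0
After op 2 (undo): buf='(empty)' undo_depth=0 redo_depth=1
After op 3 (type): buf='red' undo_depth=1 redo_depth=0
After op 4 (type): buf='redone' undo_depth=2 redo_depth=0
After op 5 (type): buf='redonebar' undo_depth=3 redo_depth=0
After op 6 (type): buf='redonebarone' undo_depth=4 redo_depth=0
After op 7 (undo): buf='redonebar' undo_depth=3 redo_depth=1
After op 8 (delete): buf='redoneb' undo_depth=4 redo_depth=0
After op 9 (undo): buf='redonebar' undo_depth=3 redo_depth=1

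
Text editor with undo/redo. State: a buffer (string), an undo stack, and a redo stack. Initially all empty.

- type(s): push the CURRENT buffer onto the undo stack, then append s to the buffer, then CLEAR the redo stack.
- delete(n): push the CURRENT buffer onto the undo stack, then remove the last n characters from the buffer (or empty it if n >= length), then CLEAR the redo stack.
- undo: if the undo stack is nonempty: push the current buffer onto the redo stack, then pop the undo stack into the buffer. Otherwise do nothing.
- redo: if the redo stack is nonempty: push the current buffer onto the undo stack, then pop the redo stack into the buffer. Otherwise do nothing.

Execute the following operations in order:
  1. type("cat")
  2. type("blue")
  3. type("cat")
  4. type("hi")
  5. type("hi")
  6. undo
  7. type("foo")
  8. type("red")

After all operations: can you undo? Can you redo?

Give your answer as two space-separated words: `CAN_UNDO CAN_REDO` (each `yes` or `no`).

Answer: yes no

Derivation:
After op 1 (type): buf='cat' undo_depth=1 redo_depth=0
After op 2 (type): buf='catblue' undo_depth=2 redo_depth=0
After op 3 (type): buf='catbluecat' undo_depth=3 redo_depth=0
After op 4 (type): buf='catbluecathi' undo_depth=4 redo_depth=0
After op 5 (type): buf='catbluecathihi' undo_depth=5 redo_depth=0
After op 6 (undo): buf='catbluecathi' undo_depth=4 redo_depth=1
After op 7 (type): buf='catbluecathifoo' undo_depth=5 redo_depth=0
After op 8 (type): buf='catbluecathifoored' undo_depth=6 redo_depth=0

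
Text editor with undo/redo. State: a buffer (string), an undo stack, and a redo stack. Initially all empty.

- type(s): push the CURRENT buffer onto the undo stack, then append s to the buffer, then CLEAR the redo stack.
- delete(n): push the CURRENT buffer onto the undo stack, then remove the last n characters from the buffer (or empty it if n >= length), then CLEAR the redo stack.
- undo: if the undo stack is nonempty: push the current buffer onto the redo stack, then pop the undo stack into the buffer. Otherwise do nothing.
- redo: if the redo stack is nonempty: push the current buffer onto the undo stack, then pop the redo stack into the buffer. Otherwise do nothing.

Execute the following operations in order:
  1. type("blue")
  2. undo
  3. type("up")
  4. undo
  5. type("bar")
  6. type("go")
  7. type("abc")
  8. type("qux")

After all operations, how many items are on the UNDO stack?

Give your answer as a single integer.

Answer: 4

Derivation:
After op 1 (type): buf='blue' undo_depth=1 redo_depth=0
After op 2 (undo): buf='(empty)' undo_depth=0 redo_depth=1
After op 3 (type): buf='up' undo_depth=1 redo_depth=0
After op 4 (undo): buf='(empty)' undo_depth=0 redo_depth=1
After op 5 (type): buf='bar' undo_depth=1 redo_depth=0
After op 6 (type): buf='bargo' undo_depth=2 redo_depth=0
After op 7 (type): buf='bargoabc' undo_depth=3 redo_depth=0
After op 8 (type): buf='bargoabcqux' undo_depth=4 redo_depth=0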